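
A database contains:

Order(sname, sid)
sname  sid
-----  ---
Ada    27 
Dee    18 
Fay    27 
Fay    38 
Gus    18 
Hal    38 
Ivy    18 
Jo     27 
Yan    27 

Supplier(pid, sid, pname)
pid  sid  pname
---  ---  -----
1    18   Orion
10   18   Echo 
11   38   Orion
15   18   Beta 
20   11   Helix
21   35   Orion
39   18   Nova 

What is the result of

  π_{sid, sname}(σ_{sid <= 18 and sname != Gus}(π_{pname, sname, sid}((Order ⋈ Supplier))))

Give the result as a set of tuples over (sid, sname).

{(18, Dee), (18, Ivy)}

Joining Order and Supplier on sid yields {(Dee, 18, 1, Orion), (Dee, 18, 10, Echo), (Dee, 18, 15, Beta), (Dee, 18, 39, Nova), (Fay, 38, 11, Orion), (Gus, 18, 1, Orion), (Gus, 18, 10, Echo), (Gus, 18, 15, Beta), (Gus, 18, 39, Nova), (Hal, 38, 11, Orion), (Ivy, 18, 1, Orion), (Ivy, 18, 10, Echo), (Ivy, 18, 15, Beta), (Ivy, 18, 39, Nova)}.
π_{pname, sname, sid} gives {(Beta, Dee, 18), (Beta, Gus, 18), (Beta, Ivy, 18), (Echo, Dee, 18), (Echo, Gus, 18), (Echo, Ivy, 18), (Nova, Dee, 18), (Nova, Gus, 18), (Nova, Ivy, 18), (Orion, Dee, 18), (Orion, Fay, 38), (Orion, Gus, 18), (Orion, Hal, 38), (Orion, Ivy, 18)}.
Filtering on sid <= 18 and sname != Gus leaves {(Beta, Dee, 18), (Beta, Ivy, 18), (Echo, Dee, 18), (Echo, Ivy, 18), (Nova, Dee, 18), (Nova, Ivy, 18), (Orion, Dee, 18), (Orion, Ivy, 18)}.
π_{sid, sname} gives {(18, Dee), (18, Ivy)} (6 duplicate(s) eliminated).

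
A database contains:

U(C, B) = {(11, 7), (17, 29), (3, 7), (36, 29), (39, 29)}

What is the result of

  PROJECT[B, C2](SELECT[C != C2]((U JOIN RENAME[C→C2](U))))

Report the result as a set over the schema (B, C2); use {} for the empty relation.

ρ[C→C2]: schema becomes (C2, B); tuples unchanged.
U ⋈ RENAME[C→C2](U) (natural join on B): {(11, 7, 11), (11, 7, 3), (17, 29, 17), (17, 29, 36), (17, 29, 39), (3, 7, 11), (3, 7, 3), (36, 29, 17), (36, 29, 36), (36, 29, 39), (39, 29, 17), (39, 29, 36), (39, 29, 39)}
Filtering on C != C2 leaves {(11, 7, 3), (17, 29, 36), (17, 29, 39), (3, 7, 11), (36, 29, 17), (36, 29, 39), (39, 29, 17), (39, 29, 36)}.
Keep only column(s) B, C2 (3 duplicate(s) eliminated): {(29, 17), (29, 36), (29, 39), (7, 11), (7, 3)}

{(29, 17), (29, 36), (29, 39), (7, 11), (7, 3)}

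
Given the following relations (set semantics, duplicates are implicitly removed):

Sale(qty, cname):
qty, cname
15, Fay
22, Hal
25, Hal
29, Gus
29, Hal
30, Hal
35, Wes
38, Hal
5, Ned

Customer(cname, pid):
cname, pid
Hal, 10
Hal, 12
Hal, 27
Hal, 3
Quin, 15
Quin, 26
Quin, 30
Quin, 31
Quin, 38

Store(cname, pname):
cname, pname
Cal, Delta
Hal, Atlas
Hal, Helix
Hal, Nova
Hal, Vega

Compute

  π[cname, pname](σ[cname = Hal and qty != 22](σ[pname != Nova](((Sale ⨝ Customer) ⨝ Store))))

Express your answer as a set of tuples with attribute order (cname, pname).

{(Hal, Atlas), (Hal, Helix), (Hal, Vega)}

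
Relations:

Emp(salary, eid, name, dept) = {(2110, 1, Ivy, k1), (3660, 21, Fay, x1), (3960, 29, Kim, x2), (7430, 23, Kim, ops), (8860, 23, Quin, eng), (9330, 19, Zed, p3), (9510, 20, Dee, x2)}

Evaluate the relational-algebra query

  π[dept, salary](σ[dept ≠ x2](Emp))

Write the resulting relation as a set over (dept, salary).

{(eng, 8860), (k1, 2110), (ops, 7430), (p3, 9330), (x1, 3660)}

σ[dept ≠ x2]: keep tuples satisfying dept ≠ x2 → {(2110, 1, Ivy, k1), (3660, 21, Fay, x1), (7430, 23, Kim, ops), (8860, 23, Quin, eng), (9330, 19, Zed, p3)}
Keep only column(s) dept, salary: {(eng, 8860), (k1, 2110), (ops, 7430), (p3, 9330), (x1, 3660)}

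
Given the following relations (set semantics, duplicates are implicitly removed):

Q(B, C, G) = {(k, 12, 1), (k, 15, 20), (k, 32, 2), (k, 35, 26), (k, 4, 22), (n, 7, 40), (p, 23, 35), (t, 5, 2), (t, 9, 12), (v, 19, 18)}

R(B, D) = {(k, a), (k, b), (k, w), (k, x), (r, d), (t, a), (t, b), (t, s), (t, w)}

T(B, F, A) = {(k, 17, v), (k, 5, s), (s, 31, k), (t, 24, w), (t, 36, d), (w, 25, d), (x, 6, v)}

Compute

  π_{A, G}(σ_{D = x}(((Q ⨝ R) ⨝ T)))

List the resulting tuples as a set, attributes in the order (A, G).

Natural join on B: {(k, 12, 1, a), (k, 12, 1, b), (k, 12, 1, w), (k, 12, 1, x), (k, 15, 20, a), (k, 15, 20, b), (k, 15, 20, w), (k, 15, 20, x), (k, 32, 2, a), (k, 32, 2, b), (k, 32, 2, w), (k, 32, 2, x), (k, 35, 26, a), (k, 35, 26, b), (k, 35, 26, w), (k, 35, 26, x), (k, 4, 22, a), (k, 4, 22, b), (k, 4, 22, w), (k, 4, 22, x), (t, 5, 2, a), (t, 5, 2, b), (t, 5, 2, s), (t, 5, 2, w), (t, 9, 12, a), (t, 9, 12, b), (t, 9, 12, s), (t, 9, 12, w)}
Natural join on B: {(k, 12, 1, a, 17, v), (k, 12, 1, a, 5, s), (k, 12, 1, b, 17, v), (k, 12, 1, b, 5, s), (k, 12, 1, w, 17, v), (k, 12, 1, w, 5, s), (k, 12, 1, x, 17, v), (k, 12, 1, x, 5, s), (k, 15, 20, a, 17, v), (k, 15, 20, a, 5, s), (k, 15, 20, b, 17, v), (k, 15, 20, b, 5, s), (k, 15, 20, w, 17, v), (k, 15, 20, w, 5, s), (k, 15, 20, x, 17, v), (k, 15, 20, x, 5, s), (k, 32, 2, a, 17, v), (k, 32, 2, a, 5, s), (k, 32, 2, b, 17, v), (k, 32, 2, b, 5, s), (k, 32, 2, w, 17, v), (k, 32, 2, w, 5, s), (k, 32, 2, x, 17, v), (k, 32, 2, x, 5, s), (k, 35, 26, a, 17, v), (k, 35, 26, a, 5, s), (k, 35, 26, b, 17, v), (k, 35, 26, b, 5, s), (k, 35, 26, w, 17, v), (k, 35, 26, w, 5, s), (k, 35, 26, x, 17, v), (k, 35, 26, x, 5, s), (k, 4, 22, a, 17, v), (k, 4, 22, a, 5, s), (k, 4, 22, b, 17, v), (k, 4, 22, b, 5, s), (k, 4, 22, w, 17, v), (k, 4, 22, w, 5, s), (k, 4, 22, x, 17, v), (k, 4, 22, x, 5, s), (t, 5, 2, a, 24, w), (t, 5, 2, a, 36, d), (t, 5, 2, b, 24, w), (t, 5, 2, b, 36, d), (t, 5, 2, s, 24, w), (t, 5, 2, s, 36, d), (t, 5, 2, w, 24, w), (t, 5, 2, w, 36, d), (t, 9, 12, a, 24, w), (t, 9, 12, a, 36, d), (t, 9, 12, b, 24, w), (t, 9, 12, b, 36, d), (t, 9, 12, s, 24, w), (t, 9, 12, s, 36, d), (t, 9, 12, w, 24, w), (t, 9, 12, w, 36, d)}
σ[D = x]: keep tuples satisfying D = x → {(k, 12, 1, x, 17, v), (k, 12, 1, x, 5, s), (k, 15, 20, x, 17, v), (k, 15, 20, x, 5, s), (k, 32, 2, x, 17, v), (k, 32, 2, x, 5, s), (k, 35, 26, x, 17, v), (k, 35, 26, x, 5, s), (k, 4, 22, x, 17, v), (k, 4, 22, x, 5, s)}
Projecting to A, G: {(s, 1), (s, 2), (s, 20), (s, 22), (s, 26), (v, 1), (v, 2), (v, 20), (v, 22), (v, 26)}

{(s, 1), (s, 2), (s, 20), (s, 22), (s, 26), (v, 1), (v, 2), (v, 20), (v, 22), (v, 26)}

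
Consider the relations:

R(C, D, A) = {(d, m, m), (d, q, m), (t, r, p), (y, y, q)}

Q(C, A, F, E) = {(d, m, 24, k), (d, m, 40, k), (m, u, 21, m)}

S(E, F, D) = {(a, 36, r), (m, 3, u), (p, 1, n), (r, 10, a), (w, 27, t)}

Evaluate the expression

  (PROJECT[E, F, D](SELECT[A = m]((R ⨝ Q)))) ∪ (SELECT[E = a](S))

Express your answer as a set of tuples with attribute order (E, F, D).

{(a, 36, r), (k, 24, m), (k, 24, q), (k, 40, m), (k, 40, q)}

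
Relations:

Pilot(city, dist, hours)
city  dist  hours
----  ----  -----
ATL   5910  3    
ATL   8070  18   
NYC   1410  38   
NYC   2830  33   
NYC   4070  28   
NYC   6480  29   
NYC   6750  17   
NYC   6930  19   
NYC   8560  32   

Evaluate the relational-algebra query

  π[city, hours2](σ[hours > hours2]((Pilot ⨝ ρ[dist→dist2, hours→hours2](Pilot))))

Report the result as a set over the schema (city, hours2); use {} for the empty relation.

{(ATL, 3), (NYC, 17), (NYC, 19), (NYC, 28), (NYC, 29), (NYC, 32), (NYC, 33)}

ρ[dist→dist2, hours→hours2]: schema becomes (city, dist2, hours2); tuples unchanged.
Natural join on city: {(ATL, 5910, 3, 5910, 3), (ATL, 5910, 3, 8070, 18), (ATL, 8070, 18, 5910, 3), (ATL, 8070, 18, 8070, 18), (NYC, 1410, 38, 1410, 38), (NYC, 1410, 38, 2830, 33), (NYC, 1410, 38, 4070, 28), (NYC, 1410, 38, 6480, 29), (NYC, 1410, 38, 6750, 17), (NYC, 1410, 38, 6930, 19), (NYC, 1410, 38, 8560, 32), (NYC, 2830, 33, 1410, 38), (NYC, 2830, 33, 2830, 33), (NYC, 2830, 33, 4070, 28), (NYC, 2830, 33, 6480, 29), (NYC, 2830, 33, 6750, 17), (NYC, 2830, 33, 6930, 19), (NYC, 2830, 33, 8560, 32), (NYC, 4070, 28, 1410, 38), (NYC, 4070, 28, 2830, 33), (NYC, 4070, 28, 4070, 28), (NYC, 4070, 28, 6480, 29), (NYC, 4070, 28, 6750, 17), (NYC, 4070, 28, 6930, 19), (NYC, 4070, 28, 8560, 32), (NYC, 6480, 29, 1410, 38), (NYC, 6480, 29, 2830, 33), (NYC, 6480, 29, 4070, 28), (NYC, 6480, 29, 6480, 29), (NYC, 6480, 29, 6750, 17), (NYC, 6480, 29, 6930, 19), (NYC, 6480, 29, 8560, 32), (NYC, 6750, 17, 1410, 38), (NYC, 6750, 17, 2830, 33), (NYC, 6750, 17, 4070, 28), (NYC, 6750, 17, 6480, 29), (NYC, 6750, 17, 6750, 17), (NYC, 6750, 17, 6930, 19), (NYC, 6750, 17, 8560, 32), (NYC, 6930, 19, 1410, 38), (NYC, 6930, 19, 2830, 33), (NYC, 6930, 19, 4070, 28), (NYC, 6930, 19, 6480, 29), (NYC, 6930, 19, 6750, 17), (NYC, 6930, 19, 6930, 19), (NYC, 6930, 19, 8560, 32), (NYC, 8560, 32, 1410, 38), (NYC, 8560, 32, 2830, 33), (NYC, 8560, 32, 4070, 28), (NYC, 8560, 32, 6480, 29), (NYC, 8560, 32, 6750, 17), (NYC, 8560, 32, 6930, 19), (NYC, 8560, 32, 8560, 32)}
Filtering on hours > hours2 leaves {(ATL, 8070, 18, 5910, 3), (NYC, 1410, 38, 2830, 33), (NYC, 1410, 38, 4070, 28), (NYC, 1410, 38, 6480, 29), (NYC, 1410, 38, 6750, 17), (NYC, 1410, 38, 6930, 19), (NYC, 1410, 38, 8560, 32), (NYC, 2830, 33, 4070, 28), (NYC, 2830, 33, 6480, 29), (NYC, 2830, 33, 6750, 17), (NYC, 2830, 33, 6930, 19), (NYC, 2830, 33, 8560, 32), (NYC, 4070, 28, 6750, 17), (NYC, 4070, 28, 6930, 19), (NYC, 6480, 29, 4070, 28), (NYC, 6480, 29, 6750, 17), (NYC, 6480, 29, 6930, 19), (NYC, 6930, 19, 6750, 17), (NYC, 8560, 32, 4070, 28), (NYC, 8560, 32, 6480, 29), (NYC, 8560, 32, 6750, 17), (NYC, 8560, 32, 6930, 19)}.
Projecting to city, hours2 (15 duplicate(s) eliminated): {(ATL, 3), (NYC, 17), (NYC, 19), (NYC, 28), (NYC, 29), (NYC, 32), (NYC, 33)}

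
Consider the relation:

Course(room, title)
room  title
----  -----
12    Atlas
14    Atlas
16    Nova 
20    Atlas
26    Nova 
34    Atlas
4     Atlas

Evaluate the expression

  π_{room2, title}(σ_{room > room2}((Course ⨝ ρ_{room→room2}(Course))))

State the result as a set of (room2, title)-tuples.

{(12, Atlas), (14, Atlas), (16, Nova), (20, Atlas), (4, Atlas)}

ρ[room→room2]: schema becomes (room2, title); tuples unchanged.
Joining Course and ρ_{room→room2}(Course) on title yields {(12, Atlas, 12), (12, Atlas, 14), (12, Atlas, 20), (12, Atlas, 34), (12, Atlas, 4), (14, Atlas, 12), (14, Atlas, 14), (14, Atlas, 20), (14, Atlas, 34), (14, Atlas, 4), (16, Nova, 16), (16, Nova, 26), (20, Atlas, 12), (20, Atlas, 14), (20, Atlas, 20), (20, Atlas, 34), (20, Atlas, 4), (26, Nova, 16), (26, Nova, 26), (34, Atlas, 12), (34, Atlas, 14), (34, Atlas, 20), (34, Atlas, 34), (34, Atlas, 4), (4, Atlas, 12), (4, Atlas, 14), (4, Atlas, 20), (4, Atlas, 34), (4, Atlas, 4)}.
Apply σ_{room > room2}; surviving tuples: {(12, Atlas, 4), (14, Atlas, 12), (14, Atlas, 4), (20, Atlas, 12), (20, Atlas, 14), (20, Atlas, 4), (26, Nova, 16), (34, Atlas, 12), (34, Atlas, 14), (34, Atlas, 20), (34, Atlas, 4)}
π_{room2, title} gives {(12, Atlas), (14, Atlas), (16, Nova), (20, Atlas), (4, Atlas)} (6 duplicate(s) eliminated).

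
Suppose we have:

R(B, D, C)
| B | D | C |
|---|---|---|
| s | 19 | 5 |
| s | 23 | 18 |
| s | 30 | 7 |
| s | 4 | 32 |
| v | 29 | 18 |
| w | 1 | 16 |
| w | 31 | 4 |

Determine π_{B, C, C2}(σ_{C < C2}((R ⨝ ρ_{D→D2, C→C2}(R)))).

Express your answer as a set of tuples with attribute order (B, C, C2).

{(s, 18, 32), (s, 5, 18), (s, 5, 32), (s, 5, 7), (s, 7, 18), (s, 7, 32), (w, 4, 16)}

ρ[D→D2, C→C2]: schema becomes (B, D2, C2); tuples unchanged.
R ⋈ ρ_{D→D2, C→C2}(R) (natural join on B): {(s, 19, 5, 19, 5), (s, 19, 5, 23, 18), (s, 19, 5, 30, 7), (s, 19, 5, 4, 32), (s, 23, 18, 19, 5), (s, 23, 18, 23, 18), (s, 23, 18, 30, 7), (s, 23, 18, 4, 32), (s, 30, 7, 19, 5), (s, 30, 7, 23, 18), (s, 30, 7, 30, 7), (s, 30, 7, 4, 32), (s, 4, 32, 19, 5), (s, 4, 32, 23, 18), (s, 4, 32, 30, 7), (s, 4, 32, 4, 32), (v, 29, 18, 29, 18), (w, 1, 16, 1, 16), (w, 1, 16, 31, 4), (w, 31, 4, 1, 16), (w, 31, 4, 31, 4)}
σ[C < C2]: keep tuples satisfying C < C2 → {(s, 19, 5, 23, 18), (s, 19, 5, 30, 7), (s, 19, 5, 4, 32), (s, 23, 18, 4, 32), (s, 30, 7, 23, 18), (s, 30, 7, 4, 32), (w, 31, 4, 1, 16)}
π[B, C, C2]: project onto (B, C, C2) → {(s, 18, 32), (s, 5, 18), (s, 5, 32), (s, 5, 7), (s, 7, 18), (s, 7, 32), (w, 4, 16)}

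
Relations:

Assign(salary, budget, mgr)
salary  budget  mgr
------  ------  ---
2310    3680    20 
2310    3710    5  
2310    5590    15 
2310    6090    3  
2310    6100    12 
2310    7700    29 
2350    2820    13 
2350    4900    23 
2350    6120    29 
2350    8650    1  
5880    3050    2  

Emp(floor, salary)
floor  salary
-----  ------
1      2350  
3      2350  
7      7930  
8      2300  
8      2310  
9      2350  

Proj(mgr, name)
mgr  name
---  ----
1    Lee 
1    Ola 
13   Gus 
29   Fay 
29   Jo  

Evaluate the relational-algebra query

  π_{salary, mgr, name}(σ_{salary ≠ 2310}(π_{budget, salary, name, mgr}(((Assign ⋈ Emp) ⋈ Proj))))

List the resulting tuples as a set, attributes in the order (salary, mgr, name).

{(2350, 1, Lee), (2350, 1, Ola), (2350, 13, Gus), (2350, 29, Fay), (2350, 29, Jo)}

Natural join on salary: {(2310, 3680, 20, 8), (2310, 3710, 5, 8), (2310, 5590, 15, 8), (2310, 6090, 3, 8), (2310, 6100, 12, 8), (2310, 7700, 29, 8), (2350, 2820, 13, 1), (2350, 2820, 13, 3), (2350, 2820, 13, 9), (2350, 4900, 23, 1), (2350, 4900, 23, 3), (2350, 4900, 23, 9), (2350, 6120, 29, 1), (2350, 6120, 29, 3), (2350, 6120, 29, 9), (2350, 8650, 1, 1), (2350, 8650, 1, 3), (2350, 8650, 1, 9)}
Natural join on mgr: {(2310, 7700, 29, 8, Fay), (2310, 7700, 29, 8, Jo), (2350, 2820, 13, 1, Gus), (2350, 2820, 13, 3, Gus), (2350, 2820, 13, 9, Gus), (2350, 6120, 29, 1, Fay), (2350, 6120, 29, 1, Jo), (2350, 6120, 29, 3, Fay), (2350, 6120, 29, 3, Jo), (2350, 6120, 29, 9, Fay), (2350, 6120, 29, 9, Jo), (2350, 8650, 1, 1, Lee), (2350, 8650, 1, 1, Ola), (2350, 8650, 1, 3, Lee), (2350, 8650, 1, 3, Ola), (2350, 8650, 1, 9, Lee), (2350, 8650, 1, 9, Ola)}
π_{budget, salary, name, mgr} gives {(2820, 2350, Gus, 13), (6120, 2350, Fay, 29), (6120, 2350, Jo, 29), (7700, 2310, Fay, 29), (7700, 2310, Jo, 29), (8650, 2350, Lee, 1), (8650, 2350, Ola, 1)} (10 duplicate(s) eliminated).
Apply σ_{salary ≠ 2310}; surviving tuples: {(2820, 2350, Gus, 13), (6120, 2350, Fay, 29), (6120, 2350, Jo, 29), (8650, 2350, Lee, 1), (8650, 2350, Ola, 1)}
π_{salary, mgr, name} gives {(2350, 1, Lee), (2350, 1, Ola), (2350, 13, Gus), (2350, 29, Fay), (2350, 29, Jo)}.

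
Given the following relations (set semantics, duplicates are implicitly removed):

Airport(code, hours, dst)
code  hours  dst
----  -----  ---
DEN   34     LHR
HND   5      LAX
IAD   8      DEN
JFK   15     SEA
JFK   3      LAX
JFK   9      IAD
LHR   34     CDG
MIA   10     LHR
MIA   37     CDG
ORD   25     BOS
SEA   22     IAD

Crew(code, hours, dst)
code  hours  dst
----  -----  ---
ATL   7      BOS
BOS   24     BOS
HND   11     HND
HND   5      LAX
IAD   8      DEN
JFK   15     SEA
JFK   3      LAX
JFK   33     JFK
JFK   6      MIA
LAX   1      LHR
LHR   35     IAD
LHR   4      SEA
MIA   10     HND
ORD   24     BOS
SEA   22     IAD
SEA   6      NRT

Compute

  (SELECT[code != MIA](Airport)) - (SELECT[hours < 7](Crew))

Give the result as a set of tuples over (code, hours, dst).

σ[code != MIA]: keep tuples satisfying code != MIA → {(DEN, 34, LHR), (HND, 5, LAX), (IAD, 8, DEN), (JFK, 15, SEA), (JFK, 3, LAX), (JFK, 9, IAD), (LHR, 34, CDG), (ORD, 25, BOS), (SEA, 22, IAD)}
σ[hours < 7]: keep tuples satisfying hours < 7 → {(HND, 5, LAX), (JFK, 3, LAX), (JFK, 6, MIA), (LAX, 1, LHR), (LHR, 4, SEA), (SEA, 6, NRT)}
Difference: {(DEN, 34, LHR), (HND, 5, LAX), (IAD, 8, DEN), (JFK, 15, SEA), (JFK, 3, LAX), (JFK, 9, IAD), (LHR, 34, CDG), (ORD, 25, BOS), (SEA, 22, IAD)} with {(HND, 5, LAX), (JFK, 3, LAX), (JFK, 6, MIA), (LAX, 1, LHR), (LHR, 4, SEA), (SEA, 6, NRT)} → {(DEN, 34, LHR), (IAD, 8, DEN), (JFK, 15, SEA), (JFK, 9, IAD), (LHR, 34, CDG), (ORD, 25, BOS), (SEA, 22, IAD)}

{(DEN, 34, LHR), (IAD, 8, DEN), (JFK, 15, SEA), (JFK, 9, IAD), (LHR, 34, CDG), (ORD, 25, BOS), (SEA, 22, IAD)}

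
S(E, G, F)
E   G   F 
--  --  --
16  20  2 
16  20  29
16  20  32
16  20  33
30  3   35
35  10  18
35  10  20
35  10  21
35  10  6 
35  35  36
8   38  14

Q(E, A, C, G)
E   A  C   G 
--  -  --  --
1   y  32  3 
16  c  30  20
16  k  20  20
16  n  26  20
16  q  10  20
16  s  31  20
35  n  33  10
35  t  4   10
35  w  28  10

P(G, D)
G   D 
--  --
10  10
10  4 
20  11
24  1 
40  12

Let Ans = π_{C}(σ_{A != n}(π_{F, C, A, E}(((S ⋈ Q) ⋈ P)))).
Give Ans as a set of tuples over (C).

Natural join on E, G: {(16, 20, 2, c, 30), (16, 20, 2, k, 20), (16, 20, 2, n, 26), (16, 20, 2, q, 10), (16, 20, 2, s, 31), (16, 20, 29, c, 30), (16, 20, 29, k, 20), (16, 20, 29, n, 26), (16, 20, 29, q, 10), (16, 20, 29, s, 31), (16, 20, 32, c, 30), (16, 20, 32, k, 20), (16, 20, 32, n, 26), (16, 20, 32, q, 10), (16, 20, 32, s, 31), (16, 20, 33, c, 30), (16, 20, 33, k, 20), (16, 20, 33, n, 26), (16, 20, 33, q, 10), (16, 20, 33, s, 31), (35, 10, 18, n, 33), (35, 10, 18, t, 4), (35, 10, 18, w, 28), (35, 10, 20, n, 33), (35, 10, 20, t, 4), (35, 10, 20, w, 28), (35, 10, 21, n, 33), (35, 10, 21, t, 4), (35, 10, 21, w, 28), (35, 10, 6, n, 33), (35, 10, 6, t, 4), (35, 10, 6, w, 28)}
Natural join on G: {(16, 20, 2, c, 30, 11), (16, 20, 2, k, 20, 11), (16, 20, 2, n, 26, 11), (16, 20, 2, q, 10, 11), (16, 20, 2, s, 31, 11), (16, 20, 29, c, 30, 11), (16, 20, 29, k, 20, 11), (16, 20, 29, n, 26, 11), (16, 20, 29, q, 10, 11), (16, 20, 29, s, 31, 11), (16, 20, 32, c, 30, 11), (16, 20, 32, k, 20, 11), (16, 20, 32, n, 26, 11), (16, 20, 32, q, 10, 11), (16, 20, 32, s, 31, 11), (16, 20, 33, c, 30, 11), (16, 20, 33, k, 20, 11), (16, 20, 33, n, 26, 11), (16, 20, 33, q, 10, 11), (16, 20, 33, s, 31, 11), (35, 10, 18, n, 33, 10), (35, 10, 18, n, 33, 4), (35, 10, 18, t, 4, 10), (35, 10, 18, t, 4, 4), (35, 10, 18, w, 28, 10), (35, 10, 18, w, 28, 4), (35, 10, 20, n, 33, 10), (35, 10, 20, n, 33, 4), (35, 10, 20, t, 4, 10), (35, 10, 20, t, 4, 4), (35, 10, 20, w, 28, 10), (35, 10, 20, w, 28, 4), (35, 10, 21, n, 33, 10), (35, 10, 21, n, 33, 4), (35, 10, 21, t, 4, 10), (35, 10, 21, t, 4, 4), (35, 10, 21, w, 28, 10), (35, 10, 21, w, 28, 4), (35, 10, 6, n, 33, 10), (35, 10, 6, n, 33, 4), (35, 10, 6, t, 4, 10), (35, 10, 6, t, 4, 4), (35, 10, 6, w, 28, 10), (35, 10, 6, w, 28, 4)}
π_{F, C, A, E} gives {(18, 28, w, 35), (18, 33, n, 35), (18, 4, t, 35), (2, 10, q, 16), (2, 20, k, 16), (2, 26, n, 16), (2, 30, c, 16), (2, 31, s, 16), (20, 28, w, 35), (20, 33, n, 35), (20, 4, t, 35), (21, 28, w, 35), (21, 33, n, 35), (21, 4, t, 35), (29, 10, q, 16), (29, 20, k, 16), (29, 26, n, 16), (29, 30, c, 16), (29, 31, s, 16), (32, 10, q, 16), (32, 20, k, 16), (32, 26, n, 16), (32, 30, c, 16), (32, 31, s, 16), (33, 10, q, 16), (33, 20, k, 16), (33, 26, n, 16), (33, 30, c, 16), (33, 31, s, 16), (6, 28, w, 35), (6, 33, n, 35), (6, 4, t, 35)} (12 duplicate(s) eliminated).
Filtering on A != n leaves {(18, 28, w, 35), (18, 4, t, 35), (2, 10, q, 16), (2, 20, k, 16), (2, 30, c, 16), (2, 31, s, 16), (20, 28, w, 35), (20, 4, t, 35), (21, 28, w, 35), (21, 4, t, 35), (29, 10, q, 16), (29, 20, k, 16), (29, 30, c, 16), (29, 31, s, 16), (32, 10, q, 16), (32, 20, k, 16), (32, 30, c, 16), (32, 31, s, 16), (33, 10, q, 16), (33, 20, k, 16), (33, 30, c, 16), (33, 31, s, 16), (6, 28, w, 35), (6, 4, t, 35)}.
π_{C} gives {10, 20, 28, 30, 31, 4} (18 duplicate(s) eliminated).

{10, 20, 28, 30, 31, 4}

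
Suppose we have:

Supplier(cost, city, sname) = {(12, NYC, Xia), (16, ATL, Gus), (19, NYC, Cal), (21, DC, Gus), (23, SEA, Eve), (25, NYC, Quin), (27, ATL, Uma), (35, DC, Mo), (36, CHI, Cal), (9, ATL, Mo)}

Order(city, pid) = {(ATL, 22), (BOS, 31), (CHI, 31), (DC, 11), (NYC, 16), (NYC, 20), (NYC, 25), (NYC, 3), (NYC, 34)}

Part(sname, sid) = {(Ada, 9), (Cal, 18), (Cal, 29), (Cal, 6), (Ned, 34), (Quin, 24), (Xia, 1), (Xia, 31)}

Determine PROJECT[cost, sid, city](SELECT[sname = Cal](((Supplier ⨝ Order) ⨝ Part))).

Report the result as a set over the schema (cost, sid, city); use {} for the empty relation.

{(19, 18, NYC), (19, 29, NYC), (19, 6, NYC), (36, 18, CHI), (36, 29, CHI), (36, 6, CHI)}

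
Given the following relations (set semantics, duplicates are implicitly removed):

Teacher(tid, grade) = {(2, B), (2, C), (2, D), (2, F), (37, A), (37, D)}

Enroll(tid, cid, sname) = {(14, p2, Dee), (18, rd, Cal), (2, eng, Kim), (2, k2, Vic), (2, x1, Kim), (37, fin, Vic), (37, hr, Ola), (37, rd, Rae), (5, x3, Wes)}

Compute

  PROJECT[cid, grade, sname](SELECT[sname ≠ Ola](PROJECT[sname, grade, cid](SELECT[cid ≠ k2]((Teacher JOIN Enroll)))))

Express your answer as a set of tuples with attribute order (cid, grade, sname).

{(eng, B, Kim), (eng, C, Kim), (eng, D, Kim), (eng, F, Kim), (fin, A, Vic), (fin, D, Vic), (rd, A, Rae), (rd, D, Rae), (x1, B, Kim), (x1, C, Kim), (x1, D, Kim), (x1, F, Kim)}

Joining Teacher and Enroll on tid yields {(2, B, eng, Kim), (2, B, k2, Vic), (2, B, x1, Kim), (2, C, eng, Kim), (2, C, k2, Vic), (2, C, x1, Kim), (2, D, eng, Kim), (2, D, k2, Vic), (2, D, x1, Kim), (2, F, eng, Kim), (2, F, k2, Vic), (2, F, x1, Kim), (37, A, fin, Vic), (37, A, hr, Ola), (37, A, rd, Rae), (37, D, fin, Vic), (37, D, hr, Ola), (37, D, rd, Rae)}.
Apply σ_{cid ≠ k2}; surviving tuples: {(2, B, eng, Kim), (2, B, x1, Kim), (2, C, eng, Kim), (2, C, x1, Kim), (2, D, eng, Kim), (2, D, x1, Kim), (2, F, eng, Kim), (2, F, x1, Kim), (37, A, fin, Vic), (37, A, hr, Ola), (37, A, rd, Rae), (37, D, fin, Vic), (37, D, hr, Ola), (37, D, rd, Rae)}
Keep only column(s) sname, grade, cid: {(Kim, B, eng), (Kim, B, x1), (Kim, C, eng), (Kim, C, x1), (Kim, D, eng), (Kim, D, x1), (Kim, F, eng), (Kim, F, x1), (Ola, A, hr), (Ola, D, hr), (Rae, A, rd), (Rae, D, rd), (Vic, A, fin), (Vic, D, fin)}
Apply σ_{sname ≠ Ola}; surviving tuples: {(Kim, B, eng), (Kim, B, x1), (Kim, C, eng), (Kim, C, x1), (Kim, D, eng), (Kim, D, x1), (Kim, F, eng), (Kim, F, x1), (Rae, A, rd), (Rae, D, rd), (Vic, A, fin), (Vic, D, fin)}
Keep only column(s) cid, grade, sname: {(eng, B, Kim), (eng, C, Kim), (eng, D, Kim), (eng, F, Kim), (fin, A, Vic), (fin, D, Vic), (rd, A, Rae), (rd, D, Rae), (x1, B, Kim), (x1, C, Kim), (x1, D, Kim), (x1, F, Kim)}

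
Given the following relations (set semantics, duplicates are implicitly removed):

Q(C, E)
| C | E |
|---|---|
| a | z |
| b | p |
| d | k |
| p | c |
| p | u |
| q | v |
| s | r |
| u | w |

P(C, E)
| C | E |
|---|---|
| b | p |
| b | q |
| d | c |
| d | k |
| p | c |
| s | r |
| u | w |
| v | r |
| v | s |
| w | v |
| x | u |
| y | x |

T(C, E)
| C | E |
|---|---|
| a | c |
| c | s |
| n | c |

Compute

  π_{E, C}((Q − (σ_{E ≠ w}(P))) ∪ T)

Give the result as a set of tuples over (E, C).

Selection E ≠ w: {(b, p), (b, q), (d, c), (d, k), (p, c), (s, r), (v, r), (v, s), (w, v), (x, u), (y, x)}
Taking the difference: {(a, z), (p, u), (q, v), (u, w)}
Taking the union: {(a, c), (a, z), (c, s), (n, c), (p, u), (q, v), (u, w)}
Projecting to E, C: {(c, a), (c, n), (s, c), (u, p), (v, q), (w, u), (z, a)}

{(c, a), (c, n), (s, c), (u, p), (v, q), (w, u), (z, a)}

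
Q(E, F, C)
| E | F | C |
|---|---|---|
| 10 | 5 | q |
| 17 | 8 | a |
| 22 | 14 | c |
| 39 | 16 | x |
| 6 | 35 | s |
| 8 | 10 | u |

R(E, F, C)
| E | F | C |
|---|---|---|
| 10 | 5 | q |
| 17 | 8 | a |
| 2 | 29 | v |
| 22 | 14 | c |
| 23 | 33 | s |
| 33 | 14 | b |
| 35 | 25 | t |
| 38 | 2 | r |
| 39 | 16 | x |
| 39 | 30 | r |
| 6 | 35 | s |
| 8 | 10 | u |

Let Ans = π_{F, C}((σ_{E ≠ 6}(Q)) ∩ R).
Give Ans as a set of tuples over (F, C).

{(10, u), (14, c), (16, x), (5, q), (8, a)}

Filtering on E ≠ 6 leaves {(10, 5, q), (17, 8, a), (22, 14, c), (39, 16, x), (8, 10, u)}.
Intersection: {(10, 5, q), (17, 8, a), (22, 14, c), (39, 16, x), (8, 10, u)} with {(10, 5, q), (17, 8, a), (2, 29, v), (22, 14, c), (23, 33, s), (33, 14, b), (35, 25, t), (38, 2, r), (39, 16, x), (39, 30, r), (6, 35, s), (8, 10, u)} → {(10, 5, q), (17, 8, a), (22, 14, c), (39, 16, x), (8, 10, u)}
π[F, C]: project onto (F, C) → {(10, u), (14, c), (16, x), (5, q), (8, a)}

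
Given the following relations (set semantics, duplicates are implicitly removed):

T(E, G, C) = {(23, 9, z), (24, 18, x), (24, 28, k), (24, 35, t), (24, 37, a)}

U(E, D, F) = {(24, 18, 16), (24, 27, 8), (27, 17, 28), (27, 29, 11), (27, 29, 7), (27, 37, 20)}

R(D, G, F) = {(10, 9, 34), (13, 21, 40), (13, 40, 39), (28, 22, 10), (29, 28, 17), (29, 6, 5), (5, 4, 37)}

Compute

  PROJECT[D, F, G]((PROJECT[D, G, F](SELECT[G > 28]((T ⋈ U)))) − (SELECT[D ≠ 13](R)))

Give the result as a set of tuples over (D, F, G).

{(18, 16, 35), (18, 16, 37), (27, 8, 35), (27, 8, 37)}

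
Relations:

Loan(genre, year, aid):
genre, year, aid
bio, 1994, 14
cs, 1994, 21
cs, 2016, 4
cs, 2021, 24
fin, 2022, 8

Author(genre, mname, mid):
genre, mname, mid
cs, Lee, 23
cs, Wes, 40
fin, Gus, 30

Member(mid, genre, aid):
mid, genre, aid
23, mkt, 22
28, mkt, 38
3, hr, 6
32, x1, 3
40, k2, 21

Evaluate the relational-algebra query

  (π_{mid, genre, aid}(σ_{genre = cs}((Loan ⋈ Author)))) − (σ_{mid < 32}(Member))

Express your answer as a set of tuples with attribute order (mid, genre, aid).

{(23, cs, 21), (23, cs, 24), (23, cs, 4), (40, cs, 21), (40, cs, 24), (40, cs, 4)}

Natural join on genre: {(cs, 1994, 21, Lee, 23), (cs, 1994, 21, Wes, 40), (cs, 2016, 4, Lee, 23), (cs, 2016, 4, Wes, 40), (cs, 2021, 24, Lee, 23), (cs, 2021, 24, Wes, 40), (fin, 2022, 8, Gus, 30)}
Selection genre = cs: {(cs, 1994, 21, Lee, 23), (cs, 1994, 21, Wes, 40), (cs, 2016, 4, Lee, 23), (cs, 2016, 4, Wes, 40), (cs, 2021, 24, Lee, 23), (cs, 2021, 24, Wes, 40)}
Keep only column(s) mid, genre, aid: {(23, cs, 21), (23, cs, 24), (23, cs, 4), (40, cs, 21), (40, cs, 24), (40, cs, 4)}
Selection mid < 32: {(23, mkt, 22), (28, mkt, 38), (3, hr, 6)}
Difference: {(23, cs, 21), (23, cs, 24), (23, cs, 4), (40, cs, 21), (40, cs, 24), (40, cs, 4)} with {(23, mkt, 22), (28, mkt, 38), (3, hr, 6)} → {(23, cs, 21), (23, cs, 24), (23, cs, 4), (40, cs, 21), (40, cs, 24), (40, cs, 4)}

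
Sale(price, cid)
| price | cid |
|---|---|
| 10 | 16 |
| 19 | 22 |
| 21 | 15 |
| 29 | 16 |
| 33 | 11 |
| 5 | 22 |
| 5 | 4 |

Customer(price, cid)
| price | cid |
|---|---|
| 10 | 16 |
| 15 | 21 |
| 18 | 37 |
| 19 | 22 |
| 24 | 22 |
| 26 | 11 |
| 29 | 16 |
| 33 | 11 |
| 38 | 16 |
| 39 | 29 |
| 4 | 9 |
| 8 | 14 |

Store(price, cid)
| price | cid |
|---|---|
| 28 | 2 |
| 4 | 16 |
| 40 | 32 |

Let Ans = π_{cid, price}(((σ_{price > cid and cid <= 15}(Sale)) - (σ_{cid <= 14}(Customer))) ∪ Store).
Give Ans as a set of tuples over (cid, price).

{(15, 21), (16, 4), (2, 28), (32, 40), (4, 5)}

Selection price > cid and cid <= 15: {(21, 15), (33, 11), (5, 4)}
Selection cid <= 14: {(26, 11), (33, 11), (4, 9), (8, 14)}
Taking the difference: {(21, 15), (5, 4)}
Taking the union: {(21, 15), (28, 2), (4, 16), (40, 32), (5, 4)}
Projecting to cid, price: {(15, 21), (16, 4), (2, 28), (32, 40), (4, 5)}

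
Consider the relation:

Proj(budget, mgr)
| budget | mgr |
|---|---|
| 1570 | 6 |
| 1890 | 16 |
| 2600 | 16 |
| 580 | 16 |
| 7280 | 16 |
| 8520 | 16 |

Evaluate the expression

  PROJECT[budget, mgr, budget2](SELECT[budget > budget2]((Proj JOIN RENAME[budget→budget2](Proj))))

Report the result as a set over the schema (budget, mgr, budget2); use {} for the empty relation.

ρ[budget→budget2]: schema becomes (budget2, mgr); tuples unchanged.
Joining Proj and RENAME[budget→budget2](Proj) on mgr yields {(1570, 6, 1570), (1890, 16, 1890), (1890, 16, 2600), (1890, 16, 580), (1890, 16, 7280), (1890, 16, 8520), (2600, 16, 1890), (2600, 16, 2600), (2600, 16, 580), (2600, 16, 7280), (2600, 16, 8520), (580, 16, 1890), (580, 16, 2600), (580, 16, 580), (580, 16, 7280), (580, 16, 8520), (7280, 16, 1890), (7280, 16, 2600), (7280, 16, 580), (7280, 16, 7280), (7280, 16, 8520), (8520, 16, 1890), (8520, 16, 2600), (8520, 16, 580), (8520, 16, 7280), (8520, 16, 8520)}.
Apply σ_{budget > budget2}; surviving tuples: {(1890, 16, 580), (2600, 16, 1890), (2600, 16, 580), (7280, 16, 1890), (7280, 16, 2600), (7280, 16, 580), (8520, 16, 1890), (8520, 16, 2600), (8520, 16, 580), (8520, 16, 7280)}
π_{budget, mgr, budget2} gives {(1890, 16, 580), (2600, 16, 1890), (2600, 16, 580), (7280, 16, 1890), (7280, 16, 2600), (7280, 16, 580), (8520, 16, 1890), (8520, 16, 2600), (8520, 16, 580), (8520, 16, 7280)}.

{(1890, 16, 580), (2600, 16, 1890), (2600, 16, 580), (7280, 16, 1890), (7280, 16, 2600), (7280, 16, 580), (8520, 16, 1890), (8520, 16, 2600), (8520, 16, 580), (8520, 16, 7280)}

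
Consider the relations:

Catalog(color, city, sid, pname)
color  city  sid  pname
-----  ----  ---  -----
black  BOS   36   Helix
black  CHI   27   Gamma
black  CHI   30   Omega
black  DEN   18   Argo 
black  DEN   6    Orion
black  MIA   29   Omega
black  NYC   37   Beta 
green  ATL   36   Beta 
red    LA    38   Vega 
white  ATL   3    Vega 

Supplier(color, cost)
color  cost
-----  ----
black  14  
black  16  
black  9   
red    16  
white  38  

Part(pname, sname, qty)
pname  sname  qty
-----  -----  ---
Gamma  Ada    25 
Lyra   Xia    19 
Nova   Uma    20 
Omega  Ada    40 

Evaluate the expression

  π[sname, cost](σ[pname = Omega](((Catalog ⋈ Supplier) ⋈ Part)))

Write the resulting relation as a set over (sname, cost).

Joining Catalog and Supplier on color yields {(black, BOS, 36, Helix, 14), (black, BOS, 36, Helix, 16), (black, BOS, 36, Helix, 9), (black, CHI, 27, Gamma, 14), (black, CHI, 27, Gamma, 16), (black, CHI, 27, Gamma, 9), (black, CHI, 30, Omega, 14), (black, CHI, 30, Omega, 16), (black, CHI, 30, Omega, 9), (black, DEN, 18, Argo, 14), (black, DEN, 18, Argo, 16), (black, DEN, 18, Argo, 9), (black, DEN, 6, Orion, 14), (black, DEN, 6, Orion, 16), (black, DEN, 6, Orion, 9), (black, MIA, 29, Omega, 14), (black, MIA, 29, Omega, 16), (black, MIA, 29, Omega, 9), (black, NYC, 37, Beta, 14), (black, NYC, 37, Beta, 16), (black, NYC, 37, Beta, 9), (red, LA, 38, Vega, 16), (white, ATL, 3, Vega, 38)}.
Joining (Catalog ⋈ Supplier) and Part on pname yields {(black, CHI, 27, Gamma, 14, Ada, 25), (black, CHI, 27, Gamma, 16, Ada, 25), (black, CHI, 27, Gamma, 9, Ada, 25), (black, CHI, 30, Omega, 14, Ada, 40), (black, CHI, 30, Omega, 16, Ada, 40), (black, CHI, 30, Omega, 9, Ada, 40), (black, MIA, 29, Omega, 14, Ada, 40), (black, MIA, 29, Omega, 16, Ada, 40), (black, MIA, 29, Omega, 9, Ada, 40)}.
Filtering on pname = Omega leaves {(black, CHI, 30, Omega, 14, Ada, 40), (black, CHI, 30, Omega, 16, Ada, 40), (black, CHI, 30, Omega, 9, Ada, 40), (black, MIA, 29, Omega, 14, Ada, 40), (black, MIA, 29, Omega, 16, Ada, 40), (black, MIA, 29, Omega, 9, Ada, 40)}.
π_{sname, cost} gives {(Ada, 14), (Ada, 16), (Ada, 9)} (3 duplicate(s) eliminated).

{(Ada, 14), (Ada, 16), (Ada, 9)}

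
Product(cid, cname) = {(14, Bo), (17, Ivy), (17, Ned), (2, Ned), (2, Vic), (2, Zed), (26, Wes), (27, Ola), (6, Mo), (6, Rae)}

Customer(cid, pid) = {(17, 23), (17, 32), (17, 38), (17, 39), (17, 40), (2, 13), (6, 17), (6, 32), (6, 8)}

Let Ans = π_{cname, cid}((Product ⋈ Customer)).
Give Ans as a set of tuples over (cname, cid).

{(Ivy, 17), (Mo, 6), (Ned, 17), (Ned, 2), (Rae, 6), (Vic, 2), (Zed, 2)}

Natural join on cid: {(17, Ivy, 23), (17, Ivy, 32), (17, Ivy, 38), (17, Ivy, 39), (17, Ivy, 40), (17, Ned, 23), (17, Ned, 32), (17, Ned, 38), (17, Ned, 39), (17, Ned, 40), (2, Ned, 13), (2, Vic, 13), (2, Zed, 13), (6, Mo, 17), (6, Mo, 32), (6, Mo, 8), (6, Rae, 17), (6, Rae, 32), (6, Rae, 8)}
Projecting to cname, cid (12 duplicate(s) eliminated): {(Ivy, 17), (Mo, 6), (Ned, 17), (Ned, 2), (Rae, 6), (Vic, 2), (Zed, 2)}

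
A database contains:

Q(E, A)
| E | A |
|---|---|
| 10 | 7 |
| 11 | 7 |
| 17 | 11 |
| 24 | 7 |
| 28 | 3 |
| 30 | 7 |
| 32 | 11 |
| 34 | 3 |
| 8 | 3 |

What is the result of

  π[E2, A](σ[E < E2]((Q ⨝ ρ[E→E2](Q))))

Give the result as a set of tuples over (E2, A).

ρ[E→E2]: schema becomes (E2, A); tuples unchanged.
Joining Q and ρ[E→E2](Q) on A yields {(10, 7, 10), (10, 7, 11), (10, 7, 24), (10, 7, 30), (11, 7, 10), (11, 7, 11), (11, 7, 24), (11, 7, 30), (17, 11, 17), (17, 11, 32), (24, 7, 10), (24, 7, 11), (24, 7, 24), (24, 7, 30), (28, 3, 28), (28, 3, 34), (28, 3, 8), (30, 7, 10), (30, 7, 11), (30, 7, 24), (30, 7, 30), (32, 11, 17), (32, 11, 32), (34, 3, 28), (34, 3, 34), (34, 3, 8), (8, 3, 28), (8, 3, 34), (8, 3, 8)}.
Apply σ_{E < E2}; surviving tuples: {(10, 7, 11), (10, 7, 24), (10, 7, 30), (11, 7, 24), (11, 7, 30), (17, 11, 32), (24, 7, 30), (28, 3, 34), (8, 3, 28), (8, 3, 34)}
Keep only column(s) E2, A (4 duplicate(s) eliminated): {(11, 7), (24, 7), (28, 3), (30, 7), (32, 11), (34, 3)}

{(11, 7), (24, 7), (28, 3), (30, 7), (32, 11), (34, 3)}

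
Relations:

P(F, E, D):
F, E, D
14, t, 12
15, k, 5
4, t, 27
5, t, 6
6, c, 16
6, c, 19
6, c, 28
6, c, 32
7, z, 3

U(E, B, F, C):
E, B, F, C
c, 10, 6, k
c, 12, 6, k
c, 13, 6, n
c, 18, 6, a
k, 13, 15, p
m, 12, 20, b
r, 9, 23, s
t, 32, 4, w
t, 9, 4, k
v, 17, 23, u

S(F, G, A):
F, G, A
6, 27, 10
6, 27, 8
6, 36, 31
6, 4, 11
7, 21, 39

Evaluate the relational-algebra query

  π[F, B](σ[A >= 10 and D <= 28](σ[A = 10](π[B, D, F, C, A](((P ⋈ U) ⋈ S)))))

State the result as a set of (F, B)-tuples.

{(6, 10), (6, 12), (6, 13), (6, 18)}

P ⋈ U (natural join on F, E): {(15, k, 5, 13, p), (4, t, 27, 32, w), (4, t, 27, 9, k), (6, c, 16, 10, k), (6, c, 16, 12, k), (6, c, 16, 13, n), (6, c, 16, 18, a), (6, c, 19, 10, k), (6, c, 19, 12, k), (6, c, 19, 13, n), (6, c, 19, 18, a), (6, c, 28, 10, k), (6, c, 28, 12, k), (6, c, 28, 13, n), (6, c, 28, 18, a), (6, c, 32, 10, k), (6, c, 32, 12, k), (6, c, 32, 13, n), (6, c, 32, 18, a)}
(P ⋈ U) ⋈ S (natural join on F): {(6, c, 16, 10, k, 27, 10), (6, c, 16, 10, k, 27, 8), (6, c, 16, 10, k, 36, 31), (6, c, 16, 10, k, 4, 11), (6, c, 16, 12, k, 27, 10), (6, c, 16, 12, k, 27, 8), (6, c, 16, 12, k, 36, 31), (6, c, 16, 12, k, 4, 11), (6, c, 16, 13, n, 27, 10), (6, c, 16, 13, n, 27, 8), (6, c, 16, 13, n, 36, 31), (6, c, 16, 13, n, 4, 11), (6, c, 16, 18, a, 27, 10), (6, c, 16, 18, a, 27, 8), (6, c, 16, 18, a, 36, 31), (6, c, 16, 18, a, 4, 11), (6, c, 19, 10, k, 27, 10), (6, c, 19, 10, k, 27, 8), (6, c, 19, 10, k, 36, 31), (6, c, 19, 10, k, 4, 11), (6, c, 19, 12, k, 27, 10), (6, c, 19, 12, k, 27, 8), (6, c, 19, 12, k, 36, 31), (6, c, 19, 12, k, 4, 11), (6, c, 19, 13, n, 27, 10), (6, c, 19, 13, n, 27, 8), (6, c, 19, 13, n, 36, 31), (6, c, 19, 13, n, 4, 11), (6, c, 19, 18, a, 27, 10), (6, c, 19, 18, a, 27, 8), (6, c, 19, 18, a, 36, 31), (6, c, 19, 18, a, 4, 11), (6, c, 28, 10, k, 27, 10), (6, c, 28, 10, k, 27, 8), (6, c, 28, 10, k, 36, 31), (6, c, 28, 10, k, 4, 11), (6, c, 28, 12, k, 27, 10), (6, c, 28, 12, k, 27, 8), (6, c, 28, 12, k, 36, 31), (6, c, 28, 12, k, 4, 11), (6, c, 28, 13, n, 27, 10), (6, c, 28, 13, n, 27, 8), (6, c, 28, 13, n, 36, 31), (6, c, 28, 13, n, 4, 11), (6, c, 28, 18, a, 27, 10), (6, c, 28, 18, a, 27, 8), (6, c, 28, 18, a, 36, 31), (6, c, 28, 18, a, 4, 11), (6, c, 32, 10, k, 27, 10), (6, c, 32, 10, k, 27, 8), (6, c, 32, 10, k, 36, 31), (6, c, 32, 10, k, 4, 11), (6, c, 32, 12, k, 27, 10), (6, c, 32, 12, k, 27, 8), (6, c, 32, 12, k, 36, 31), (6, c, 32, 12, k, 4, 11), (6, c, 32, 13, n, 27, 10), (6, c, 32, 13, n, 27, 8), (6, c, 32, 13, n, 36, 31), (6, c, 32, 13, n, 4, 11), (6, c, 32, 18, a, 27, 10), (6, c, 32, 18, a, 27, 8), (6, c, 32, 18, a, 36, 31), (6, c, 32, 18, a, 4, 11)}
π_{B, D, F, C, A} gives {(10, 16, 6, k, 10), (10, 16, 6, k, 11), (10, 16, 6, k, 31), (10, 16, 6, k, 8), (10, 19, 6, k, 10), (10, 19, 6, k, 11), (10, 19, 6, k, 31), (10, 19, 6, k, 8), (10, 28, 6, k, 10), (10, 28, 6, k, 11), (10, 28, 6, k, 31), (10, 28, 6, k, 8), (10, 32, 6, k, 10), (10, 32, 6, k, 11), (10, 32, 6, k, 31), (10, 32, 6, k, 8), (12, 16, 6, k, 10), (12, 16, 6, k, 11), (12, 16, 6, k, 31), (12, 16, 6, k, 8), (12, 19, 6, k, 10), (12, 19, 6, k, 11), (12, 19, 6, k, 31), (12, 19, 6, k, 8), (12, 28, 6, k, 10), (12, 28, 6, k, 11), (12, 28, 6, k, 31), (12, 28, 6, k, 8), (12, 32, 6, k, 10), (12, 32, 6, k, 11), (12, 32, 6, k, 31), (12, 32, 6, k, 8), (13, 16, 6, n, 10), (13, 16, 6, n, 11), (13, 16, 6, n, 31), (13, 16, 6, n, 8), (13, 19, 6, n, 10), (13, 19, 6, n, 11), (13, 19, 6, n, 31), (13, 19, 6, n, 8), (13, 28, 6, n, 10), (13, 28, 6, n, 11), (13, 28, 6, n, 31), (13, 28, 6, n, 8), (13, 32, 6, n, 10), (13, 32, 6, n, 11), (13, 32, 6, n, 31), (13, 32, 6, n, 8), (18, 16, 6, a, 10), (18, 16, 6, a, 11), (18, 16, 6, a, 31), (18, 16, 6, a, 8), (18, 19, 6, a, 10), (18, 19, 6, a, 11), (18, 19, 6, a, 31), (18, 19, 6, a, 8), (18, 28, 6, a, 10), (18, 28, 6, a, 11), (18, 28, 6, a, 31), (18, 28, 6, a, 8), (18, 32, 6, a, 10), (18, 32, 6, a, 11), (18, 32, 6, a, 31), (18, 32, 6, a, 8)}.
Apply σ_{A = 10}; surviving tuples: {(10, 16, 6, k, 10), (10, 19, 6, k, 10), (10, 28, 6, k, 10), (10, 32, 6, k, 10), (12, 16, 6, k, 10), (12, 19, 6, k, 10), (12, 28, 6, k, 10), (12, 32, 6, k, 10), (13, 16, 6, n, 10), (13, 19, 6, n, 10), (13, 28, 6, n, 10), (13, 32, 6, n, 10), (18, 16, 6, a, 10), (18, 19, 6, a, 10), (18, 28, 6, a, 10), (18, 32, 6, a, 10)}
Apply σ_{A >= 10 and D <= 28}; surviving tuples: {(10, 16, 6, k, 10), (10, 19, 6, k, 10), (10, 28, 6, k, 10), (12, 16, 6, k, 10), (12, 19, 6, k, 10), (12, 28, 6, k, 10), (13, 16, 6, n, 10), (13, 19, 6, n, 10), (13, 28, 6, n, 10), (18, 16, 6, a, 10), (18, 19, 6, a, 10), (18, 28, 6, a, 10)}
π_{F, B} gives {(6, 10), (6, 12), (6, 13), (6, 18)} (8 duplicate(s) eliminated).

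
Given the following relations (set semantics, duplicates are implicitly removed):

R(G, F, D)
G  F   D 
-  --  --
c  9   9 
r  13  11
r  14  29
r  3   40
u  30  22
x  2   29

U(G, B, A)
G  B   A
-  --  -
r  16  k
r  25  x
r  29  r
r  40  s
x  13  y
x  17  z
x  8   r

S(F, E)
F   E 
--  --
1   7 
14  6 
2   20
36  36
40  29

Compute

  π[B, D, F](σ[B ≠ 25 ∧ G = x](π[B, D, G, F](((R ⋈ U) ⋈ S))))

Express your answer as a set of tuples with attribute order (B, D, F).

Natural join on G: {(r, 13, 11, 16, k), (r, 13, 11, 25, x), (r, 13, 11, 29, r), (r, 13, 11, 40, s), (r, 14, 29, 16, k), (r, 14, 29, 25, x), (r, 14, 29, 29, r), (r, 14, 29, 40, s), (r, 3, 40, 16, k), (r, 3, 40, 25, x), (r, 3, 40, 29, r), (r, 3, 40, 40, s), (x, 2, 29, 13, y), (x, 2, 29, 17, z), (x, 2, 29, 8, r)}
Natural join on F: {(r, 14, 29, 16, k, 6), (r, 14, 29, 25, x, 6), (r, 14, 29, 29, r, 6), (r, 14, 29, 40, s, 6), (x, 2, 29, 13, y, 20), (x, 2, 29, 17, z, 20), (x, 2, 29, 8, r, 20)}
π[B, D, G, F]: project onto (B, D, G, F) → {(13, 29, x, 2), (16, 29, r, 14), (17, 29, x, 2), (25, 29, r, 14), (29, 29, r, 14), (40, 29, r, 14), (8, 29, x, 2)}
Selection B ≠ 25 ∧ G = x: {(13, 29, x, 2), (17, 29, x, 2), (8, 29, x, 2)}
π[B, D, F]: project onto (B, D, F) → {(13, 29, 2), (17, 29, 2), (8, 29, 2)}

{(13, 29, 2), (17, 29, 2), (8, 29, 2)}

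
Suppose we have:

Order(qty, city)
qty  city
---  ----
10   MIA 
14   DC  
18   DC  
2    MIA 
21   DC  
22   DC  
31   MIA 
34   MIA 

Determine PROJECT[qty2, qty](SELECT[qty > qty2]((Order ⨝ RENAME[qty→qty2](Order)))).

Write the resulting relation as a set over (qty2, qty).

{(10, 31), (10, 34), (14, 18), (14, 21), (14, 22), (18, 21), (18, 22), (2, 10), (2, 31), (2, 34), (21, 22), (31, 34)}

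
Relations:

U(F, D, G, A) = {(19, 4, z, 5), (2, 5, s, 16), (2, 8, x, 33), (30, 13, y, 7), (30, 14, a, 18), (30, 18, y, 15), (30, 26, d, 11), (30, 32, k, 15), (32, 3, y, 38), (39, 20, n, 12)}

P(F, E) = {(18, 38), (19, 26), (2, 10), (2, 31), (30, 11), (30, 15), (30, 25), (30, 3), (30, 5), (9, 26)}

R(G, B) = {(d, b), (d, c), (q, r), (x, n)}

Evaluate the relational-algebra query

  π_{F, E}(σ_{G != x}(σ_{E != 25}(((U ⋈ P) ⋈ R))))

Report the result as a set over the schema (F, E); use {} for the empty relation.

{(30, 11), (30, 15), (30, 3), (30, 5)}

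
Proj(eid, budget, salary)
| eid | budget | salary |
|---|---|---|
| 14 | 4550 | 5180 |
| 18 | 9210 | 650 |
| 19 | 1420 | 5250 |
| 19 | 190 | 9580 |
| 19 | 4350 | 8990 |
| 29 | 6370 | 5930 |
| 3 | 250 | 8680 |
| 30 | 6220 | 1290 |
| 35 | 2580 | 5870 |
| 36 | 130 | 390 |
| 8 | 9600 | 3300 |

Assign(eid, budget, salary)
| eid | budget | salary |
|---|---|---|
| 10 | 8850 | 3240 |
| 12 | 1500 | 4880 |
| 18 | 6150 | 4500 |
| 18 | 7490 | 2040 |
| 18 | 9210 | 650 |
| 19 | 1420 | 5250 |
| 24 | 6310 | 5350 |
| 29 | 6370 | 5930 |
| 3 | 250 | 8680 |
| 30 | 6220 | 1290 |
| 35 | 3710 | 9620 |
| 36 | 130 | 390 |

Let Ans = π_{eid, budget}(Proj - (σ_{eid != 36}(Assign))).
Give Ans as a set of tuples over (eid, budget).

{(14, 4550), (19, 190), (19, 4350), (35, 2580), (36, 130), (8, 9600)}

Apply σ_{eid != 36}; surviving tuples: {(10, 8850, 3240), (12, 1500, 4880), (18, 6150, 4500), (18, 7490, 2040), (18, 9210, 650), (19, 1420, 5250), (24, 6310, 5350), (29, 6370, 5930), (3, 250, 8680), (30, 6220, 1290), (35, 3710, 9620)}
Taking the difference: {(14, 4550, 5180), (19, 190, 9580), (19, 4350, 8990), (35, 2580, 5870), (36, 130, 390), (8, 9600, 3300)}
Projecting to eid, budget: {(14, 4550), (19, 190), (19, 4350), (35, 2580), (36, 130), (8, 9600)}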